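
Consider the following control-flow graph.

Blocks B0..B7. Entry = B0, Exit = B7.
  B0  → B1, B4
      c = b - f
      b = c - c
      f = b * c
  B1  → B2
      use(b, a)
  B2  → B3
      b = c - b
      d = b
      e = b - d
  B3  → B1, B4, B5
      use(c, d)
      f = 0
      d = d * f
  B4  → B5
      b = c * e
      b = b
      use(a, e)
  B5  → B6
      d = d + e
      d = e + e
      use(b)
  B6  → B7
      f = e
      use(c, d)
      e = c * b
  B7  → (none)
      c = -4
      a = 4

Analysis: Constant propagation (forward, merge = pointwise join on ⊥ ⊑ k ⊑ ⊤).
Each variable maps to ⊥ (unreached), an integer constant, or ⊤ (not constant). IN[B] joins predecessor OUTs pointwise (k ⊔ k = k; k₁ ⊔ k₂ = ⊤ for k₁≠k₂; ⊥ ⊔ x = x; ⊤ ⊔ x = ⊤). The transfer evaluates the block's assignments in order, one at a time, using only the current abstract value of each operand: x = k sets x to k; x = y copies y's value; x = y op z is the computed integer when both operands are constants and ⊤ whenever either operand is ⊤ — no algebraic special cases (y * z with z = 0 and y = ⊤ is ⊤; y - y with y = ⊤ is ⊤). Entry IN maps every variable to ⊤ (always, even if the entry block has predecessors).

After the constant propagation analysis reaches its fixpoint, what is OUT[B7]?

Answer: {a: 4, b: ⊤, c: -4, d: ⊤, e: ⊤, f: ⊤}

Derivation:
Per-block solution:
  B0:  IN=(all ⊤)  OUT=(all ⊤)
  B1:  IN=(all ⊤)  OUT=(all ⊤)
  B2:  IN=(all ⊤)  OUT=(all ⊤)
  B3:  IN=(all ⊤)  OUT={f:0; rest ⊤}
  B4:  IN=(all ⊤)  OUT=(all ⊤)
  B5:  IN=(all ⊤)  OUT=(all ⊤)
  B6:  IN=(all ⊤)  OUT=(all ⊤)
  B7:  IN=(all ⊤)  OUT={a:4, c:-4; rest ⊤}

Merge at B7: IN[B7] = OUT[B6] = {a: ⊤, b: ⊤, c: ⊤, d: ⊤, e: ⊤, f: ⊤}
Applying B7's transfer function to that IN value gives OUT[B7] (row B7 above).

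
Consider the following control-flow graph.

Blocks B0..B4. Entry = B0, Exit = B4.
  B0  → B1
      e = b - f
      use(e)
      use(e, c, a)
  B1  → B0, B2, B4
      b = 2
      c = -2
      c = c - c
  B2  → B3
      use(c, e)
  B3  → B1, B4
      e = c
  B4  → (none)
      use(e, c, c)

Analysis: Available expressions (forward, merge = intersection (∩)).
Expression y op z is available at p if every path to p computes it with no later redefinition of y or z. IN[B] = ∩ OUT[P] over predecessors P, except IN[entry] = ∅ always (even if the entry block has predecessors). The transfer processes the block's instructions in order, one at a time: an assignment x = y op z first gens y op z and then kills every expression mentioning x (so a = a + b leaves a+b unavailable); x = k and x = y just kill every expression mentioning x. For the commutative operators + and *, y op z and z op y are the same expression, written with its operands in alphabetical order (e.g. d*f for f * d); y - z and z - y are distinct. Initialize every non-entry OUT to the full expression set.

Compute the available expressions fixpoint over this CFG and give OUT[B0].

Answer: {b-f}

Trace:
Fixpoint table:
  B0:   IN={}   OUT={b-f}
  B1:   IN={}   OUT={}
  B2:   IN={}   OUT={}
  B3:   IN={}   OUT={}
  B4:   IN={}   OUT={}

Merge at B0 (entry node, so the boundary value {} is joined with the incoming edge(s)): IN[B0] = {} ∩ OUT[B1] = {}
Applying B0's transfer function to that IN value gives OUT[B0] (row B0 above).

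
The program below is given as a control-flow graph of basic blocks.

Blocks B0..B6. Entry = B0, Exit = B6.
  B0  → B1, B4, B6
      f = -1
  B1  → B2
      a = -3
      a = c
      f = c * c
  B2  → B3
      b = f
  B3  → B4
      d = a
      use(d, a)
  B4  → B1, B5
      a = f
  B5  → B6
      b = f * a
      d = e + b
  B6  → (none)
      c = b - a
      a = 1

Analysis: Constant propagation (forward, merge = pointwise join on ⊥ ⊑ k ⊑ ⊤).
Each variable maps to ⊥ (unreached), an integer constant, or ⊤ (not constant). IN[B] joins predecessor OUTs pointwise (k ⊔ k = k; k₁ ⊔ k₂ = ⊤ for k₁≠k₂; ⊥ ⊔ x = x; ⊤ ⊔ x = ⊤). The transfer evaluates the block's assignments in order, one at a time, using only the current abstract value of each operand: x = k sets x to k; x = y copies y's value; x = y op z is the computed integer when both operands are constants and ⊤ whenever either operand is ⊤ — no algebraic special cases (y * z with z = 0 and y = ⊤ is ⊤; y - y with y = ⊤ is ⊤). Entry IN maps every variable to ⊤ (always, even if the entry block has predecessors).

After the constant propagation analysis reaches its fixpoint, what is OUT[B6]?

Per-block solution:
  B0:  IN=(all ⊤)  OUT={f:-1; rest ⊤}
  B1:  IN=(all ⊤)  OUT=(all ⊤)
  B2:  IN=(all ⊤)  OUT=(all ⊤)
  B3:  IN=(all ⊤)  OUT=(all ⊤)
  B4:  IN=(all ⊤)  OUT=(all ⊤)
  B5:  IN=(all ⊤)  OUT=(all ⊤)
  B6:  IN=(all ⊤)  OUT={a:1; rest ⊤}

Merge at B6: IN[B6] = OUT[B0] ⊔ OUT[B5] = {a: ⊤, b: ⊤, c: ⊤, d: ⊤, e: ⊤, f: ⊤}
Applying B6's transfer function to that IN value gives OUT[B6] (row B6 above).

Answer: {a: 1, b: ⊤, c: ⊤, d: ⊤, e: ⊤, f: ⊤}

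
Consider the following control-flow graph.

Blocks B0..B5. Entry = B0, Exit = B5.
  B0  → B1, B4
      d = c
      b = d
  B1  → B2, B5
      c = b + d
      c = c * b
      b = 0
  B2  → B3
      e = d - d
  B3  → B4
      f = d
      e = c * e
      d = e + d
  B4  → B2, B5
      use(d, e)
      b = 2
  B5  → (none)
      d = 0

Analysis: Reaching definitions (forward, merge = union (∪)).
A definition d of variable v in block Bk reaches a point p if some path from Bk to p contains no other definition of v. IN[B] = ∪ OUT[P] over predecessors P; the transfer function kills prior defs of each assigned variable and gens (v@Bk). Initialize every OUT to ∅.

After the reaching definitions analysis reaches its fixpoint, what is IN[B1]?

Fixpoint table:
  B0:  IN={}  OUT={b@B0, d@B0}
  B1:  IN={b@B0, d@B0}  OUT={b@B1, c@B1, d@B0}
  B2:  IN={b@B1, b@B4, c@B1, d@B0, d@B3, e@B3, f@B3}  OUT={b@B1, b@B4, c@B1, d@B0, d@B3, e@B2, f@B3}
  B3:  IN={b@B1, b@B4, c@B1, d@B0, d@B3, e@B2, f@B3}  OUT={b@B1, b@B4, c@B1, d@B3, e@B3, f@B3}
  B4:  IN={b@B0, b@B1, b@B4, c@B1, d@B0, d@B3, e@B3, f@B3}  OUT={b@B4, c@B1, d@B0, d@B3, e@B3, f@B3}
  B5:  IN={b@B1, b@B4, c@B1, d@B0, d@B3, e@B3, f@B3}  OUT={b@B1, b@B4, c@B1, d@B5, e@B3, f@B3}

Merge at B1: IN[B1] = OUT[B0] = {b@B0, d@B0}

Answer: {b@B0, d@B0}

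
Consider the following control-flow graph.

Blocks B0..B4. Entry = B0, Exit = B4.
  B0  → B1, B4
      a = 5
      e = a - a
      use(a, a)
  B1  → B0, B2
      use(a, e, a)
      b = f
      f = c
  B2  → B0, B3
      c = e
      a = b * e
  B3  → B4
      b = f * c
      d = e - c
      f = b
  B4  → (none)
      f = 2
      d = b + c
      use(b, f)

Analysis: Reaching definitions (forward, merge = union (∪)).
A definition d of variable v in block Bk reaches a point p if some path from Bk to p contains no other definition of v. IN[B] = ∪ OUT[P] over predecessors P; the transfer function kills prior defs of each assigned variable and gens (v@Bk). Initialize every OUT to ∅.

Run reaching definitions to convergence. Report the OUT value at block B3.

Converged values:
  B0:  IN={a@B0, a@B2, b@B1, c@B2, e@B0, f@B1}  OUT={a@B0, b@B1, c@B2, e@B0, f@B1}
  B1:  IN={a@B0, b@B1, c@B2, e@B0, f@B1}  OUT={a@B0, b@B1, c@B2, e@B0, f@B1}
  B2:  IN={a@B0, b@B1, c@B2, e@B0, f@B1}  OUT={a@B2, b@B1, c@B2, e@B0, f@B1}
  B3:  IN={a@B2, b@B1, c@B2, e@B0, f@B1}  OUT={a@B2, b@B3, c@B2, d@B3, e@B0, f@B3}
  B4:  IN={a@B0, a@B2, b@B1, b@B3, c@B2, d@B3, e@B0, f@B1, f@B3}  OUT={a@B0, a@B2, b@B1, b@B3, c@B2, d@B4, e@B0, f@B4}

Merge at B3: IN[B3] = OUT[B2] = {a@B2, b@B1, c@B2, e@B0, f@B1}
Applying B3's transfer function to that IN value gives OUT[B3] (row B3 above).

Answer: {a@B2, b@B3, c@B2, d@B3, e@B0, f@B3}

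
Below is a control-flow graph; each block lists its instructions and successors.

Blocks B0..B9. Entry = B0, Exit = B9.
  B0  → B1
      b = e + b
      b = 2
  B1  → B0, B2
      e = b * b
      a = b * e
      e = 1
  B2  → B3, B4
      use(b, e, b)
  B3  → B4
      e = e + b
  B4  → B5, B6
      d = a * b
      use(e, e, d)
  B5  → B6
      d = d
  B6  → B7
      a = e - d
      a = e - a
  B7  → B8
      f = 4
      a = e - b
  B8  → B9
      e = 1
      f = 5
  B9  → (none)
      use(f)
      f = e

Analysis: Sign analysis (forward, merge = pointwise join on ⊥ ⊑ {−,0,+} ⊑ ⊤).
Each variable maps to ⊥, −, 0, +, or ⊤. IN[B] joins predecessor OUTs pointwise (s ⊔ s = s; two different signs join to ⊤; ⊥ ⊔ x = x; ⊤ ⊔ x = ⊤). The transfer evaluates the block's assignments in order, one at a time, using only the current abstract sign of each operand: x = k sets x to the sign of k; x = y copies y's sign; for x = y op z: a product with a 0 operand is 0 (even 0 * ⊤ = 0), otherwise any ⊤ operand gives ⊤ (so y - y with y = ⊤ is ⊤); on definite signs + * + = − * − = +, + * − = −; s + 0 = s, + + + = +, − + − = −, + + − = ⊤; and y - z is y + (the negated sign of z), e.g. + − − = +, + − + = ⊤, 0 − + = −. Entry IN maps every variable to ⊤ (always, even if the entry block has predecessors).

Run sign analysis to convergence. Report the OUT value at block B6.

Converged values:
  B0:   IN=(all ⊤)   OUT={b:+; rest ⊤}
  B1:   IN={b:+; rest ⊤}   OUT={a:+, b:+, e:+; rest ⊤}
  B2:   IN={a:+, b:+, e:+; rest ⊤}   OUT={a:+, b:+, e:+; rest ⊤}
  B3:   IN={a:+, b:+, e:+; rest ⊤}   OUT={a:+, b:+, e:+; rest ⊤}
  B4:   IN={a:+, b:+, e:+; rest ⊤}   OUT={a:+, b:+, d:+, e:+; rest ⊤}
  B5:   IN={a:+, b:+, d:+, e:+; rest ⊤}   OUT={a:+, b:+, d:+, e:+; rest ⊤}
  B6:   IN={a:+, b:+, d:+, e:+; rest ⊤}   OUT={b:+, d:+, e:+; rest ⊤}
  B7:   IN={b:+, d:+, e:+; rest ⊤}   OUT={b:+, d:+, e:+, f:+; rest ⊤}
  B8:   IN={b:+, d:+, e:+, f:+; rest ⊤}   OUT={b:+, d:+, e:+, f:+; rest ⊤}
  B9:   IN={b:+, d:+, e:+, f:+; rest ⊤}   OUT={b:+, d:+, e:+, f:+; rest ⊤}

Merge at B6: IN[B6] = OUT[B4] ⊔ OUT[B5] = {a: +, b: +, c: ⊤, d: +, e: +, f: ⊤}
Applying B6's transfer function to that IN value gives OUT[B6] (row B6 above).

Answer: {a: ⊤, b: +, c: ⊤, d: +, e: +, f: ⊤}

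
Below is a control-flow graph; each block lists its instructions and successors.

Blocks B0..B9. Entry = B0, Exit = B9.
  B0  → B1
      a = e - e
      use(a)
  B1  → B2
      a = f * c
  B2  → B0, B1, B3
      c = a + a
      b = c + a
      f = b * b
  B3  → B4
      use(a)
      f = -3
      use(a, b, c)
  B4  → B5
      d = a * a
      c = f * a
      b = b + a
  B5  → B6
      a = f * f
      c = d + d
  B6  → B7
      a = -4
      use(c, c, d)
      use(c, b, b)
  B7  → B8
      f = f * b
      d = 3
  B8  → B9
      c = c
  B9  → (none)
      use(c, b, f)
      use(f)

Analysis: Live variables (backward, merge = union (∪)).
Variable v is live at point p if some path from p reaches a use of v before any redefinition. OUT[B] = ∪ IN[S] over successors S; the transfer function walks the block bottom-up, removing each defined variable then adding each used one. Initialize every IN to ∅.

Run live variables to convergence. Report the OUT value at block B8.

Answer: {b, c, f}

Derivation:
Converged values:
  B0: | IN={c, e, f} | OUT={c, e, f}
  B1: | IN={c, e, f} | OUT={a, e}
  B2: | IN={a, e} | OUT={a, b, c, e, f}
  B3: | IN={a, b, c} | OUT={a, b, f}
  B4: | IN={a, b, f} | OUT={b, d, f}
  B5: | IN={b, d, f} | OUT={b, c, d, f}
  B6: | IN={b, c, d, f} | OUT={b, c, f}
  B7: | IN={b, c, f} | OUT={b, c, f}
  B8: | IN={b, c, f} | OUT={b, c, f}
  B9: | IN={b, c, f} | OUT={}

Merge at B8: OUT[B8] = IN[B9] = {b, c, f}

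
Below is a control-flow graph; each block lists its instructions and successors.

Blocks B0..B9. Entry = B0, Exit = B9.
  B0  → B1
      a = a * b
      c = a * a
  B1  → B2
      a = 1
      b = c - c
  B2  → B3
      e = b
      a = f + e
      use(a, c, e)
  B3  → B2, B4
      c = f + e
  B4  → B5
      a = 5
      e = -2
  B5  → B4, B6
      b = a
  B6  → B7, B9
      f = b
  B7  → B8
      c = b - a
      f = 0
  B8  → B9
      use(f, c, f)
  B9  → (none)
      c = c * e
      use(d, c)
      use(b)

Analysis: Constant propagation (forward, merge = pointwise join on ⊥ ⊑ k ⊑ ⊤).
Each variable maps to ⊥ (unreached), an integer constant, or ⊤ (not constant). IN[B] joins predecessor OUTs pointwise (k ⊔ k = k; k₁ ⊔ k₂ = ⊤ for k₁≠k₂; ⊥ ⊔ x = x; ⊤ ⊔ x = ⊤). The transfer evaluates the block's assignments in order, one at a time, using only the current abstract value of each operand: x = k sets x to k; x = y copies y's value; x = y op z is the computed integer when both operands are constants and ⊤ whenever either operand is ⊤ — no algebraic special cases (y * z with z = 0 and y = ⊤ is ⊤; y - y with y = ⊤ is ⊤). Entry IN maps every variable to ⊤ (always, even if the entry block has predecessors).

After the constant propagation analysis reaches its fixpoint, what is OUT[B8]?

Answer: {a: 5, b: 5, c: 0, d: ⊤, e: -2, f: 0}

Trace:
Fixpoint table:
  B0:  IN=(all ⊤)  OUT=(all ⊤)
  B1:  IN=(all ⊤)  OUT={a:1; rest ⊤}
  B2:  IN=(all ⊤)  OUT=(all ⊤)
  B3:  IN=(all ⊤)  OUT=(all ⊤)
  B4:  IN=(all ⊤)  OUT={a:5, e:-2; rest ⊤}
  B5:  IN={a:5, e:-2; rest ⊤}  OUT={a:5, b:5, e:-2; rest ⊤}
  B6:  IN={a:5, b:5, e:-2; rest ⊤}  OUT={a:5, b:5, e:-2, f:5; rest ⊤}
  B7:  IN={a:5, b:5, e:-2, f:5; rest ⊤}  OUT={a:5, b:5, c:0, e:-2, f:0; rest ⊤}
  B8:  IN={a:5, b:5, c:0, e:-2, f:0; rest ⊤}  OUT={a:5, b:5, c:0, e:-2, f:0; rest ⊤}
  B9:  IN={a:5, b:5, e:-2; rest ⊤}  OUT={a:5, b:5, e:-2; rest ⊤}

Merge at B8: IN[B8] = OUT[B7] = {a: 5, b: 5, c: 0, d: ⊤, e: -2, f: 0}
Applying B8's transfer function to that IN value gives OUT[B8] (row B8 above).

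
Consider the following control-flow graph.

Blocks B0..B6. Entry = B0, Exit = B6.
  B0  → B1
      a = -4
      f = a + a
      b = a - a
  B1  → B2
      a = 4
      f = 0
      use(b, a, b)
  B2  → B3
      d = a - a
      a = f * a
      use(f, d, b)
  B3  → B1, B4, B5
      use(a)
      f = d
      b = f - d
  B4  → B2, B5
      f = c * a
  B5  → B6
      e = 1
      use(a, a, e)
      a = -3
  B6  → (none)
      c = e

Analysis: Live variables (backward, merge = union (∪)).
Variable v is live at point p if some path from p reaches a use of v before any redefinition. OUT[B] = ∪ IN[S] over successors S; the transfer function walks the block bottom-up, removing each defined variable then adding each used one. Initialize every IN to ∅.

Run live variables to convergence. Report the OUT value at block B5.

Per-block solution:
  B0:   IN={c}   OUT={b, c}
  B1:   IN={b, c}   OUT={a, b, c, f}
  B2:   IN={a, b, c, f}   OUT={a, c, d}
  B3:   IN={a, c, d}   OUT={a, b, c}
  B4:   IN={a, b, c}   OUT={a, b, c, f}
  B5:   IN={a}   OUT={e}
  B6:   IN={e}   OUT={}

Merge at B5: OUT[B5] = IN[B6] = {e}

Answer: {e}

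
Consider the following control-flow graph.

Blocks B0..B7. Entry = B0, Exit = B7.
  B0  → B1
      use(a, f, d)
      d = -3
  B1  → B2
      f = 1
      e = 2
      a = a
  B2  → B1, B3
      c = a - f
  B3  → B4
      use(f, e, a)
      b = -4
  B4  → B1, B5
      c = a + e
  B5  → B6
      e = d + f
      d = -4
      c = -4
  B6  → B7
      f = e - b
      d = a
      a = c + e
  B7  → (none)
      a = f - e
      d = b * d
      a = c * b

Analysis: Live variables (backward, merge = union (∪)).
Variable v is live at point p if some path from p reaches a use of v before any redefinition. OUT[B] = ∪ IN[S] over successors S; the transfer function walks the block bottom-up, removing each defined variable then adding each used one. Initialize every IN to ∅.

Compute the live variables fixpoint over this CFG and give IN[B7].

Answer: {b, c, d, e, f}

Working:
Fixpoint table:
  B0: | IN={a, d, f} | OUT={a, d}
  B1: | IN={a, d} | OUT={a, d, e, f}
  B2: | IN={a, d, e, f} | OUT={a, d, e, f}
  B3: | IN={a, d, e, f} | OUT={a, b, d, e, f}
  B4: | IN={a, b, d, e, f} | OUT={a, b, d, f}
  B5: | IN={a, b, d, f} | OUT={a, b, c, e}
  B6: | IN={a, b, c, e} | OUT={b, c, d, e, f}
  B7: | IN={b, c, d, e, f} | OUT={}

B7 is the boundary node: OUT[B7] = {}
Applying B7's transfer function to that OUT value gives IN[B7] (row B7 above).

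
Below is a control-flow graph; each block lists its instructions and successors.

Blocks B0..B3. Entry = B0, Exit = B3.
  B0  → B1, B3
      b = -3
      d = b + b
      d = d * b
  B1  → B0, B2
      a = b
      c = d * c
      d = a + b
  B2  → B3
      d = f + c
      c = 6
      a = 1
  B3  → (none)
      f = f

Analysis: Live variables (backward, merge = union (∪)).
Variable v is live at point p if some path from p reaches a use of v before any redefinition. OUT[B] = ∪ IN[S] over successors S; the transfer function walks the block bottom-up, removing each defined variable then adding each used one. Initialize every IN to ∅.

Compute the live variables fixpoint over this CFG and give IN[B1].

Fixpoint table:
  B0:   IN={c, f}   OUT={b, c, d, f}
  B1:   IN={b, c, d, f}   OUT={c, f}
  B2:   IN={c, f}   OUT={f}
  B3:   IN={f}   OUT={}

Merge at B1: OUT[B1] = IN[B0] ⊔ IN[B2] = {c, f}
Applying B1's transfer function to that OUT value gives IN[B1] (row B1 above).

Answer: {b, c, d, f}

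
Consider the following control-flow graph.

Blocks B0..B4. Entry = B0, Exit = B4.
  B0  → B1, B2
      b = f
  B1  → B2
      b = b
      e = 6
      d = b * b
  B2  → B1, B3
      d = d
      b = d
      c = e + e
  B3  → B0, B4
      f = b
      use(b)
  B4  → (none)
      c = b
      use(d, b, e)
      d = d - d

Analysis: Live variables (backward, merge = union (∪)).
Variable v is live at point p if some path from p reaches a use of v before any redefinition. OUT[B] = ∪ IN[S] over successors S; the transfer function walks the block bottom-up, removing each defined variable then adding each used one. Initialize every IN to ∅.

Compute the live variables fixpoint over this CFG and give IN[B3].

Converged values:
  B0: | IN={d, e, f} | OUT={b, d, e}
  B1: | IN={b} | OUT={d, e}
  B2: | IN={d, e} | OUT={b, d, e}
  B3: | IN={b, d, e} | OUT={b, d, e, f}
  B4: | IN={b, d, e} | OUT={}

Merge at B3: OUT[B3] = IN[B0] ⊔ IN[B4] = {b, d, e, f}
Applying B3's transfer function to that OUT value gives IN[B3] (row B3 above).

Answer: {b, d, e}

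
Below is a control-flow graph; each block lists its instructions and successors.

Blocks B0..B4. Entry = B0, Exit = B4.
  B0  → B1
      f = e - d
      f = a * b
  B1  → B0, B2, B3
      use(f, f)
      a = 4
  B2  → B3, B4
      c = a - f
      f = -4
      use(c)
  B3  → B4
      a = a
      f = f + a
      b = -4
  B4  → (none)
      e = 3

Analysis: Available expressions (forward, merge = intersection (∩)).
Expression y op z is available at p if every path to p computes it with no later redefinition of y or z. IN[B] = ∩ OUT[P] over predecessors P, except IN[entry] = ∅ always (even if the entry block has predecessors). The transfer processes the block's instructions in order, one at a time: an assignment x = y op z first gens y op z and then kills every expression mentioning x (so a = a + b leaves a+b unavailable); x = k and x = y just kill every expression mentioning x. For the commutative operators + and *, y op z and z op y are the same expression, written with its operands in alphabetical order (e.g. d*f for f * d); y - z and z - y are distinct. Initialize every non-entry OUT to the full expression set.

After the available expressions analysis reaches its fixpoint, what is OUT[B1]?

Fixpoint table:
  B0: | IN={} | OUT={a*b, e-d}
  B1: | IN={a*b, e-d} | OUT={e-d}
  B2: | IN={e-d} | OUT={e-d}
  B3: | IN={e-d} | OUT={e-d}
  B4: | IN={e-d} | OUT={}

Merge at B1: IN[B1] = OUT[B0] = {a*b, e-d}
Applying B1's transfer function to that IN value gives OUT[B1] (row B1 above).

Answer: {e-d}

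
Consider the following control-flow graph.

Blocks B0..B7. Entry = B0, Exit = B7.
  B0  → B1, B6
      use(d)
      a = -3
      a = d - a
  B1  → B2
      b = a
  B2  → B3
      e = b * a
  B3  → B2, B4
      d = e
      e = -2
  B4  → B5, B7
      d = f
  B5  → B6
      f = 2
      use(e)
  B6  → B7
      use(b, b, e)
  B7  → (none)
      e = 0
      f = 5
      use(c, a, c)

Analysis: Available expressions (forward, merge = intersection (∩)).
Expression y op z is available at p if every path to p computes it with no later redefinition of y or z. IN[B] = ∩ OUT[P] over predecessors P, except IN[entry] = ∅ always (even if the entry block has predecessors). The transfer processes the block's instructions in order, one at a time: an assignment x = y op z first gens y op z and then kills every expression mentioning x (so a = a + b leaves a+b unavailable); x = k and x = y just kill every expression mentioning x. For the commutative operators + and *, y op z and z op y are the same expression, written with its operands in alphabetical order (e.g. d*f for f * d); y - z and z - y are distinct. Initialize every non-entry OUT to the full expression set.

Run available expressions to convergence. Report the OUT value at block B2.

Answer: {a*b}

Derivation:
Fixpoint table:
  B0: | IN={} | OUT={}
  B1: | IN={} | OUT={}
  B2: | IN={} | OUT={a*b}
  B3: | IN={a*b} | OUT={a*b}
  B4: | IN={a*b} | OUT={a*b}
  B5: | IN={a*b} | OUT={a*b}
  B6: | IN={} | OUT={}
  B7: | IN={} | OUT={}

Merge at B2: IN[B2] = OUT[B1] ∩ OUT[B3] = {}
Applying B2's transfer function to that IN value gives OUT[B2] (row B2 above).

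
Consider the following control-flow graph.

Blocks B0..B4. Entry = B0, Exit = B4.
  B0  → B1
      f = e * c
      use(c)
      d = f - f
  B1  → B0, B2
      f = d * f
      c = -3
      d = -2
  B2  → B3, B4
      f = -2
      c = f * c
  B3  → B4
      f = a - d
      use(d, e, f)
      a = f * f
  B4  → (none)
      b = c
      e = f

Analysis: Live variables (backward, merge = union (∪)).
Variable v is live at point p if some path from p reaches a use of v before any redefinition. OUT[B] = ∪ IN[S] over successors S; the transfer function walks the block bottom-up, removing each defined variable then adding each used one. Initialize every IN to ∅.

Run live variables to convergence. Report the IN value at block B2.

Answer: {a, c, d, e}

Trace:
Per-block solution:
  B0: | IN={a, c, e} | OUT={a, d, e, f}
  B1: | IN={a, d, e, f} | OUT={a, c, d, e}
  B2: | IN={a, c, d, e} | OUT={a, c, d, e, f}
  B3: | IN={a, c, d, e} | OUT={c, f}
  B4: | IN={c, f} | OUT={}

Merge at B2: OUT[B2] = IN[B3] ⊔ IN[B4] = {a, c, d, e, f}
Applying B2's transfer function to that OUT value gives IN[B2] (row B2 above).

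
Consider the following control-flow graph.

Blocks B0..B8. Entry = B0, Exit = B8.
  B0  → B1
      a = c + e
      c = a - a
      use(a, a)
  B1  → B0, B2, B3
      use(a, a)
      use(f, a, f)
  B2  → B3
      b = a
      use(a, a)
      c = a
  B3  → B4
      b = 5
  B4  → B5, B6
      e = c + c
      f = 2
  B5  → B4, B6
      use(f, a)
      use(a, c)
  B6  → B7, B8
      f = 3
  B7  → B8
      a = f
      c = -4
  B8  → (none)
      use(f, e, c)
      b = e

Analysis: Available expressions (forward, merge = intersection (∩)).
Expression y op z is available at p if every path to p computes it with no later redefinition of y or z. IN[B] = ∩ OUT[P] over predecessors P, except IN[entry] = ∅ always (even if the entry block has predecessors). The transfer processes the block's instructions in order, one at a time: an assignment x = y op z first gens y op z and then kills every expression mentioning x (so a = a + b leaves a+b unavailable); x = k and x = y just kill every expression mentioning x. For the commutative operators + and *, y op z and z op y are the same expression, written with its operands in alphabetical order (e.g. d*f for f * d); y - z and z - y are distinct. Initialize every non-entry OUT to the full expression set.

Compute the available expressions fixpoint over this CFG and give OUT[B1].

Answer: {a-a}

Trace:
Fixpoint table:
  B0: | IN={} | OUT={a-a}
  B1: | IN={a-a} | OUT={a-a}
  B2: | IN={a-a} | OUT={a-a}
  B3: | IN={a-a} | OUT={a-a}
  B4: | IN={a-a} | OUT={a-a, c+c}
  B5: | IN={a-a, c+c} | OUT={a-a, c+c}
  B6: | IN={a-a, c+c} | OUT={a-a, c+c}
  B7: | IN={a-a, c+c} | OUT={}
  B8: | IN={} | OUT={}

Merge at B1: IN[B1] = OUT[B0] = {a-a}
Applying B1's transfer function to that IN value gives OUT[B1] (row B1 above).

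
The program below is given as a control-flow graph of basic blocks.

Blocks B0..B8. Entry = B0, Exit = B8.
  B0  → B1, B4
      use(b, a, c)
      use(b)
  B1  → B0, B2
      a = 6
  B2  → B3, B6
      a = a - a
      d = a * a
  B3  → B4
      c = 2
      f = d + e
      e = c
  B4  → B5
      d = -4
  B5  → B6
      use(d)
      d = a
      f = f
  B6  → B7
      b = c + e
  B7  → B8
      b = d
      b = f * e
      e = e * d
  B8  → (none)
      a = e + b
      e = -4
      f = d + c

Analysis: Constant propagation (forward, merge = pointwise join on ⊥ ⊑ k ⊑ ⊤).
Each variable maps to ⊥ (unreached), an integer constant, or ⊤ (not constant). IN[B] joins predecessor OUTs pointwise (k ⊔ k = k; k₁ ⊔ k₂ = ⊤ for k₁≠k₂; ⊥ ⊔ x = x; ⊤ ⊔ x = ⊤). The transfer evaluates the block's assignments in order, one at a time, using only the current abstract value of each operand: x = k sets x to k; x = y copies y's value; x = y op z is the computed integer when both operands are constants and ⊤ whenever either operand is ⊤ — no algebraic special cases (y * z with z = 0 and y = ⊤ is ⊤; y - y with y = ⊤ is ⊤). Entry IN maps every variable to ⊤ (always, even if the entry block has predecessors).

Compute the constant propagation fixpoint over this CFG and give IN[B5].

Answer: {a: ⊤, b: ⊤, c: ⊤, d: -4, e: ⊤, f: ⊤}

Derivation:
Per-block solution:
  B0:  IN=(all ⊤)  OUT=(all ⊤)
  B1:  IN=(all ⊤)  OUT={a:6; rest ⊤}
  B2:  IN={a:6; rest ⊤}  OUT={a:0, d:0; rest ⊤}
  B3:  IN={a:0, d:0; rest ⊤}  OUT={a:0, c:2, d:0, e:2; rest ⊤}
  B4:  IN=(all ⊤)  OUT={d:-4; rest ⊤}
  B5:  IN={d:-4; rest ⊤}  OUT=(all ⊤)
  B6:  IN=(all ⊤)  OUT=(all ⊤)
  B7:  IN=(all ⊤)  OUT=(all ⊤)
  B8:  IN=(all ⊤)  OUT={e:-4; rest ⊤}

Merge at B5: IN[B5] = OUT[B4] = {a: ⊤, b: ⊤, c: ⊤, d: -4, e: ⊤, f: ⊤}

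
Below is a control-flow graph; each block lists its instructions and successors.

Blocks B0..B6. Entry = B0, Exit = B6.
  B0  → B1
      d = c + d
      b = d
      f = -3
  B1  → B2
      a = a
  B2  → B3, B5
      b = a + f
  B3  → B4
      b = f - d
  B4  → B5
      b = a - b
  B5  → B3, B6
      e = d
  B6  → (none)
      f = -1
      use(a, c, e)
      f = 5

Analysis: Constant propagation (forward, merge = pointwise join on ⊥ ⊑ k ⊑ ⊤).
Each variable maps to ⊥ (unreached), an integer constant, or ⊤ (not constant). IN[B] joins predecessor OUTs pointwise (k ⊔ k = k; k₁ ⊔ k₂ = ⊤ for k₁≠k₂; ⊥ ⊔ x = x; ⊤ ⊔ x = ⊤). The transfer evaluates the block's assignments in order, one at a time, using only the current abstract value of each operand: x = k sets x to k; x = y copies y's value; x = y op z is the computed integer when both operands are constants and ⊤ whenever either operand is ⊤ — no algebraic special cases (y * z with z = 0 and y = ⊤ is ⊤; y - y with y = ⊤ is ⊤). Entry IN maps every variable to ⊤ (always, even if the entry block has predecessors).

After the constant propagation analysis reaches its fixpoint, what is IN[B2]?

Answer: {a: ⊤, b: ⊤, c: ⊤, d: ⊤, e: ⊤, f: -3}

Trace:
Fixpoint table:
  B0:  IN=(all ⊤)  OUT={f:-3; rest ⊤}
  B1:  IN={f:-3; rest ⊤}  OUT={f:-3; rest ⊤}
  B2:  IN={f:-3; rest ⊤}  OUT={f:-3; rest ⊤}
  B3:  IN={f:-3; rest ⊤}  OUT={f:-3; rest ⊤}
  B4:  IN={f:-3; rest ⊤}  OUT={f:-3; rest ⊤}
  B5:  IN={f:-3; rest ⊤}  OUT={f:-3; rest ⊤}
  B6:  IN={f:-3; rest ⊤}  OUT={f:5; rest ⊤}

Merge at B2: IN[B2] = OUT[B1] = {a: ⊤, b: ⊤, c: ⊤, d: ⊤, e: ⊤, f: -3}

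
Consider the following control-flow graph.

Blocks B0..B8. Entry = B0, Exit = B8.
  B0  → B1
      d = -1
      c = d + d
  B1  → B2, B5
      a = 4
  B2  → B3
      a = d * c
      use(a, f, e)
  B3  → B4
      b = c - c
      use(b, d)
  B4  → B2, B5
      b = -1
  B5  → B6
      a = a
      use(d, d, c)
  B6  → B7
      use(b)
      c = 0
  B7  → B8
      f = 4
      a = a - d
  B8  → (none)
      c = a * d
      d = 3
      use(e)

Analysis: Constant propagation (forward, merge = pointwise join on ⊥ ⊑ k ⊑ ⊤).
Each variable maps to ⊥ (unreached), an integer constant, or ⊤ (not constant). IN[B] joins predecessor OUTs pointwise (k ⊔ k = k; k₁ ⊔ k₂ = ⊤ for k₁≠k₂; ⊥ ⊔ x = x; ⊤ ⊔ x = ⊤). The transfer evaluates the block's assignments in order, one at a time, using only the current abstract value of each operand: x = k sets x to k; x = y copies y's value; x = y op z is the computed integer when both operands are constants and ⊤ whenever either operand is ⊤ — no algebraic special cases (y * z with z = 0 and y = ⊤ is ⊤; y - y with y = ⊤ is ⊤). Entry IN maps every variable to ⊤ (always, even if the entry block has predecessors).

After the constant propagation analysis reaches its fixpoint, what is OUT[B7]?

Answer: {a: ⊤, b: ⊤, c: 0, d: -1, e: ⊤, f: 4}

Working:
Per-block solution:
  B0:  IN=(all ⊤)  OUT={c:-2, d:-1; rest ⊤}
  B1:  IN={c:-2, d:-1; rest ⊤}  OUT={a:4, c:-2, d:-1; rest ⊤}
  B2:  IN={c:-2, d:-1; rest ⊤}  OUT={a:2, c:-2, d:-1; rest ⊤}
  B3:  IN={a:2, c:-2, d:-1; rest ⊤}  OUT={a:2, b:0, c:-2, d:-1; rest ⊤}
  B4:  IN={a:2, b:0, c:-2, d:-1; rest ⊤}  OUT={a:2, b:-1, c:-2, d:-1; rest ⊤}
  B5:  IN={c:-2, d:-1; rest ⊤}  OUT={c:-2, d:-1; rest ⊤}
  B6:  IN={c:-2, d:-1; rest ⊤}  OUT={c:0, d:-1; rest ⊤}
  B7:  IN={c:0, d:-1; rest ⊤}  OUT={c:0, d:-1, f:4; rest ⊤}
  B8:  IN={c:0, d:-1, f:4; rest ⊤}  OUT={d:3, f:4; rest ⊤}

Merge at B7: IN[B7] = OUT[B6] = {a: ⊤, b: ⊤, c: 0, d: -1, e: ⊤, f: ⊤}
Applying B7's transfer function to that IN value gives OUT[B7] (row B7 above).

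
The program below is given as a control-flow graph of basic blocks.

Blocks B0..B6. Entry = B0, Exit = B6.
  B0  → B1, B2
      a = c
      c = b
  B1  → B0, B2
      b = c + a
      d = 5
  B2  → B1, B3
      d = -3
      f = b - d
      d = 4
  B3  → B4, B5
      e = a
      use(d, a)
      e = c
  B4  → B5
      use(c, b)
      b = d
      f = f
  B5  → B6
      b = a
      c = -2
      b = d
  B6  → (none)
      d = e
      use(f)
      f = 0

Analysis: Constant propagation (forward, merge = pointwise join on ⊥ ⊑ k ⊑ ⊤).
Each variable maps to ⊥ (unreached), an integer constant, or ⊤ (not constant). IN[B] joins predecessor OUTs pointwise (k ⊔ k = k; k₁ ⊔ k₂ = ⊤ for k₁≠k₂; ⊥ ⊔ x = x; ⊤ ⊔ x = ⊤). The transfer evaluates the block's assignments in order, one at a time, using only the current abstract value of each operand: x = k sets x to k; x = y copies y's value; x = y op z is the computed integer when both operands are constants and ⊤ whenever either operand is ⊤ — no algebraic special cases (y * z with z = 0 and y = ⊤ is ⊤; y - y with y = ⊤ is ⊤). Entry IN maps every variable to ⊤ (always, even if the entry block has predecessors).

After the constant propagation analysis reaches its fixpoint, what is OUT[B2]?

Answer: {a: ⊤, b: ⊤, c: ⊤, d: 4, e: ⊤, f: ⊤}

Trace:
Per-block solution:
  B0:  IN=(all ⊤)  OUT=(all ⊤)
  B1:  IN=(all ⊤)  OUT={d:5; rest ⊤}
  B2:  IN=(all ⊤)  OUT={d:4; rest ⊤}
  B3:  IN={d:4; rest ⊤}  OUT={d:4; rest ⊤}
  B4:  IN={d:4; rest ⊤}  OUT={b:4, d:4; rest ⊤}
  B5:  IN={d:4; rest ⊤}  OUT={b:4, c:-2, d:4; rest ⊤}
  B6:  IN={b:4, c:-2, d:4; rest ⊤}  OUT={b:4, c:-2, f:0; rest ⊤}

Merge at B2: IN[B2] = OUT[B0] ⊔ OUT[B1] = {a: ⊤, b: ⊤, c: ⊤, d: ⊤, e: ⊤, f: ⊤}
Applying B2's transfer function to that IN value gives OUT[B2] (row B2 above).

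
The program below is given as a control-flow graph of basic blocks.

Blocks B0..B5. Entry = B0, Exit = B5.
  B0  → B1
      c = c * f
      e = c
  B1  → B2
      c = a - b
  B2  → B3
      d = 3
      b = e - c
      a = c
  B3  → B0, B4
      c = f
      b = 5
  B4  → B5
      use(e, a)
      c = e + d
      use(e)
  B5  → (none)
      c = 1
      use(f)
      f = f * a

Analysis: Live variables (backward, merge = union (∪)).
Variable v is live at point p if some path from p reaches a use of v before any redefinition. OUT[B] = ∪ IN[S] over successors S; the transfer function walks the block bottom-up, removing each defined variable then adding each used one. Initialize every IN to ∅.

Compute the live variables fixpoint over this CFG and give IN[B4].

Per-block solution:
  B0: | IN={a, b, c, f} | OUT={a, b, e, f}
  B1: | IN={a, b, e, f} | OUT={c, e, f}
  B2: | IN={c, e, f} | OUT={a, d, e, f}
  B3: | IN={a, d, e, f} | OUT={a, b, c, d, e, f}
  B4: | IN={a, d, e, f} | OUT={a, f}
  B5: | IN={a, f} | OUT={}

Merge at B4: OUT[B4] = IN[B5] = {a, f}
Applying B4's transfer function to that OUT value gives IN[B4] (row B4 above).

Answer: {a, d, e, f}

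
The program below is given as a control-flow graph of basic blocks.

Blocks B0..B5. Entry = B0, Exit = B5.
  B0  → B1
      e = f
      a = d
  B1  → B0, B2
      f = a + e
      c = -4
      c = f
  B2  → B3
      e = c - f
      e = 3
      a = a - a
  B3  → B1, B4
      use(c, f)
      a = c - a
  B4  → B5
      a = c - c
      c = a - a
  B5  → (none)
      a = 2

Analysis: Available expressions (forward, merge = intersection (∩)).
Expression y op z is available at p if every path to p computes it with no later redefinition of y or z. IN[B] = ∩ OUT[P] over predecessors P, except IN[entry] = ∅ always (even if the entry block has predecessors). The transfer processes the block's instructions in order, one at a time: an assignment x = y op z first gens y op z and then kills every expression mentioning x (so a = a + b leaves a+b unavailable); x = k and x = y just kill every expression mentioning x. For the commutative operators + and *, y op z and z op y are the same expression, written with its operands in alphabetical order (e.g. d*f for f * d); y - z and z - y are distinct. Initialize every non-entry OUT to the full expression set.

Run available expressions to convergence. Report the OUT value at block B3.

Answer: {c-f}

Derivation:
Per-block solution:
  B0: | IN={} | OUT={}
  B1: | IN={} | OUT={a+e}
  B2: | IN={a+e} | OUT={c-f}
  B3: | IN={c-f} | OUT={c-f}
  B4: | IN={c-f} | OUT={a-a}
  B5: | IN={a-a} | OUT={}

Merge at B3: IN[B3] = OUT[B2] = {c-f}
Applying B3's transfer function to that IN value gives OUT[B3] (row B3 above).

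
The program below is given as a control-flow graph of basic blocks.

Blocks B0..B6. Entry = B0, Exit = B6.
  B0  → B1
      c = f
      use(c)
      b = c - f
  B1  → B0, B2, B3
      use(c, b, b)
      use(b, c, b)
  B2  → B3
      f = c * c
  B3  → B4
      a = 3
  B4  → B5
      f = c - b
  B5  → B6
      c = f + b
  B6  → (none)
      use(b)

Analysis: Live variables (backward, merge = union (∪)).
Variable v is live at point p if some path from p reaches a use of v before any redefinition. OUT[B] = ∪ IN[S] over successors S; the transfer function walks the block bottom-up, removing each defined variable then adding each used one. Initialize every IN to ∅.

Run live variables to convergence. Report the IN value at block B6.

Converged values:
  B0: | IN={f} | OUT={b, c, f}
  B1: | IN={b, c, f} | OUT={b, c, f}
  B2: | IN={b, c} | OUT={b, c}
  B3: | IN={b, c} | OUT={b, c}
  B4: | IN={b, c} | OUT={b, f}
  B5: | IN={b, f} | OUT={b}
  B6: | IN={b} | OUT={}

B6 is the boundary node: OUT[B6] = {}
Applying B6's transfer function to that OUT value gives IN[B6] (row B6 above).

Answer: {b}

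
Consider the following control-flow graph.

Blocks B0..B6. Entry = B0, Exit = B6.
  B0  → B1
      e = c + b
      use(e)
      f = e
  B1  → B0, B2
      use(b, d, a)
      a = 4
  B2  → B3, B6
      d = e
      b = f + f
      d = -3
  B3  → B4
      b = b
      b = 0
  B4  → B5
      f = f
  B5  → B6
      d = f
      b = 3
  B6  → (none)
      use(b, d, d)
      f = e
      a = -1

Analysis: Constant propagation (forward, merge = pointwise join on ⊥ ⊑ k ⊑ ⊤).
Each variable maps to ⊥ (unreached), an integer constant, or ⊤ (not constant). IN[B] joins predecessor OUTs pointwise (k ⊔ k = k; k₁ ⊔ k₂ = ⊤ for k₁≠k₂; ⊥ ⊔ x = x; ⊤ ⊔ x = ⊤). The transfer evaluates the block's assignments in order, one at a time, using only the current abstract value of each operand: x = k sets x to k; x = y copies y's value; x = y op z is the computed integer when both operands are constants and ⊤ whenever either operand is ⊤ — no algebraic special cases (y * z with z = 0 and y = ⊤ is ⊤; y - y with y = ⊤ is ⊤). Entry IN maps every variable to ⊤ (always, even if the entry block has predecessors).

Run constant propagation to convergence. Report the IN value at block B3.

Answer: {a: 4, b: ⊤, c: ⊤, d: -3, e: ⊤, f: ⊤}

Trace:
Fixpoint table:
  B0:   IN=(all ⊤)   OUT=(all ⊤)
  B1:   IN=(all ⊤)   OUT={a:4; rest ⊤}
  B2:   IN={a:4; rest ⊤}   OUT={a:4, d:-3; rest ⊤}
  B3:   IN={a:4, d:-3; rest ⊤}   OUT={a:4, b:0, d:-3; rest ⊤}
  B4:   IN={a:4, b:0, d:-3; rest ⊤}   OUT={a:4, b:0, d:-3; rest ⊤}
  B5:   IN={a:4, b:0, d:-3; rest ⊤}   OUT={a:4, b:3; rest ⊤}
  B6:   IN={a:4; rest ⊤}   OUT={a:-1; rest ⊤}

Merge at B3: IN[B3] = OUT[B2] = {a: 4, b: ⊤, c: ⊤, d: -3, e: ⊤, f: ⊤}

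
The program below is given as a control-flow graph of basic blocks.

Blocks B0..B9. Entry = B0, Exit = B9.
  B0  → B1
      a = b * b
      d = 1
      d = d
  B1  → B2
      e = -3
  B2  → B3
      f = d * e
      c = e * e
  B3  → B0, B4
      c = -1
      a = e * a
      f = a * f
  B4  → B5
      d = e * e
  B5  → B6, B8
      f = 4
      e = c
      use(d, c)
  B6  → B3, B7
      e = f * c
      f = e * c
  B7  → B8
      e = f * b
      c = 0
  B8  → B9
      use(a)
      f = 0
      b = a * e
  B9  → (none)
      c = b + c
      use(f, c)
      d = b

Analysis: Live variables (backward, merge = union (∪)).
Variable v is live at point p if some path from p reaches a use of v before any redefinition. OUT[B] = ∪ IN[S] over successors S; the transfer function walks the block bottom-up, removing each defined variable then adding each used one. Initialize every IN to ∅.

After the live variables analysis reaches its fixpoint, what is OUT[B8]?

Converged values:
  B0:  IN={b}  OUT={a, b, d}
  B1:  IN={a, b, d}  OUT={a, b, d, e}
  B2:  IN={a, b, d, e}  OUT={a, b, e, f}
  B3:  IN={a, b, e, f}  OUT={a, b, c, e}
  B4:  IN={a, b, c, e}  OUT={a, b, c, d}
  B5:  IN={a, b, c, d}  OUT={a, b, c, e, f}
  B6:  IN={a, b, c, f}  OUT={a, b, e, f}
  B7:  IN={a, b, f}  OUT={a, c, e}
  B8:  IN={a, c, e}  OUT={b, c, f}
  B9:  IN={b, c, f}  OUT={}

Merge at B8: OUT[B8] = IN[B9] = {b, c, f}

Answer: {b, c, f}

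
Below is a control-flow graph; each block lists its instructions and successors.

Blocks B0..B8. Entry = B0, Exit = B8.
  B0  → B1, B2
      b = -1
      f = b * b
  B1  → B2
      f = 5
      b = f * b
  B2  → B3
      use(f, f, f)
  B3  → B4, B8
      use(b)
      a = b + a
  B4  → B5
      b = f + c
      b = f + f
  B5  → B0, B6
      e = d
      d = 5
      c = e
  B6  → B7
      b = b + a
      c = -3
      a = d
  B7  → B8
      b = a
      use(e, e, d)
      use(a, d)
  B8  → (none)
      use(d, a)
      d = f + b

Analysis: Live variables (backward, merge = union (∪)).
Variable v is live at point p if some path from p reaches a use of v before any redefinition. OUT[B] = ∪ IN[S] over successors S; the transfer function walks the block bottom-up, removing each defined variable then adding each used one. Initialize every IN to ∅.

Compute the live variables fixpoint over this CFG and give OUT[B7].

Answer: {a, b, d, f}

Derivation:
Per-block solution:
  B0:   IN={a, c, d}   OUT={a, b, c, d, f}
  B1:   IN={a, b, c, d}   OUT={a, b, c, d, f}
  B2:   IN={a, b, c, d, f}   OUT={a, b, c, d, f}
  B3:   IN={a, b, c, d, f}   OUT={a, b, c, d, f}
  B4:   IN={a, c, d, f}   OUT={a, b, d, f}
  B5:   IN={a, b, d, f}   OUT={a, b, c, d, e, f}
  B6:   IN={a, b, d, e, f}   OUT={a, d, e, f}
  B7:   IN={a, d, e, f}   OUT={a, b, d, f}
  B8:   IN={a, b, d, f}   OUT={}

Merge at B7: OUT[B7] = IN[B8] = {a, b, d, f}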